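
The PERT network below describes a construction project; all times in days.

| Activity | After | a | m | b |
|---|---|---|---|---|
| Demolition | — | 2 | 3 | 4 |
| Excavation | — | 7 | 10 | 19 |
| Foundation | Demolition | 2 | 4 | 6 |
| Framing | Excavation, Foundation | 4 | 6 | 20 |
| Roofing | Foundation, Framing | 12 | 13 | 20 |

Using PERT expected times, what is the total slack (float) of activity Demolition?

4 days

te_Demolition = (2 + 4·3 + 4)/6 = 18/6 = 3
te_Excavation = (7 + 4·10 + 19)/6 = 66/6 = 11
te_Foundation = (2 + 4·4 + 6)/6 = 24/6 = 4
te_Framing = (4 + 4·6 + 20)/6 = 48/6 = 8
te_Roofing = (12 + 4·13 + 20)/6 = 84/6 = 14

Forward pass:
ES_Demolition = 0; EF_Demolition = 3
ES_Excavation = 0; EF_Excavation = 11
ES_Foundation = 3; EF_Foundation = 3+4 = 7
ES_Framing = max(EF_Excavation=11, EF_Foundation=7) = 11; EF_Framing = 11+8 = 19
ES_Roofing = max(EF_Foundation=7, EF_Framing=19) = 19; EF_Roofing = 19+14 = 33
Expected project duration μ = 33 days. Critical path: Excavation → Framing → Roofing.

Backward pass:
LF_Roofing = 33; LS_Roofing = 33−14 = 19
LF_Framing = LS_Roofing = 19; LS_Framing = 19−8 = 11
LF_Foundation = min(LS_Framing=11, LS_Roofing=19) = 11; LS_Foundation = 11−4 = 7
LF_Excavation = LS_Framing = 11; LS_Excavation = 11−11 = 0
LF_Demolition = LS_Foundation = 7; LS_Demolition = 7−3 = 4
Slack_Demolition = LS_Demolition − ES_Demolition = 4 − 0 = 4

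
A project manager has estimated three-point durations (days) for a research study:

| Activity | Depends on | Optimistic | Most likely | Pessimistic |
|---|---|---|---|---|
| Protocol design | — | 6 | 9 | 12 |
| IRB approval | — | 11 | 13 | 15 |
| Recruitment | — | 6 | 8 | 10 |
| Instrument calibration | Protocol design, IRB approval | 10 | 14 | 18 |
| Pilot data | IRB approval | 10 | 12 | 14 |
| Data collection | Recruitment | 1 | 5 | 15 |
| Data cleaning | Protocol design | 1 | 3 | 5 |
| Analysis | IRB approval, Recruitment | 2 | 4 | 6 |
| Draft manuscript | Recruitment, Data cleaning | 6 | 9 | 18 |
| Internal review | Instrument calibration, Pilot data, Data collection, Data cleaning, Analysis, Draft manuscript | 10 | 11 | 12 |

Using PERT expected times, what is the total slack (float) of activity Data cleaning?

te_Protocol design = (6 + 4·9 + 12)/6 = 54/6 = 9
te_IRB approval = (11 + 4·13 + 15)/6 = 78/6 = 13
te_Recruitment = (6 + 4·8 + 10)/6 = 48/6 = 8
te_Instrument calibration = (10 + 4·14 + 18)/6 = 84/6 = 14
te_Pilot data = (10 + 4·12 + 14)/6 = 72/6 = 12
te_Data collection = (1 + 4·5 + 15)/6 = 36/6 = 6
te_Data cleaning = (1 + 4·3 + 5)/6 = 18/6 = 3
te_Analysis = (2 + 4·4 + 6)/6 = 24/6 = 4
te_Draft manuscript = (6 + 4·9 + 18)/6 = 60/6 = 10
te_Internal review = (10 + 4·11 + 12)/6 = 66/6 = 11

Forward pass:
ES_Protocol design = 0; EF_Protocol design = 9
ES_IRB approval = 0; EF_IRB approval = 13
ES_Recruitment = 0; EF_Recruitment = 8
ES_Instrument calibration = max(EF_Protocol design=9, EF_IRB approval=13) = 13; EF_Instrument calibration = 13+14 = 27
ES_Pilot data = 13; EF_Pilot data = 13+12 = 25
ES_Data collection = 8; EF_Data collection = 8+6 = 14
ES_Data cleaning = 9; EF_Data cleaning = 9+3 = 12
ES_Analysis = max(EF_IRB approval=13, EF_Recruitment=8) = 13; EF_Analysis = 13+4 = 17
ES_Draft manuscript = max(EF_Recruitment=8, EF_Data cleaning=12) = 12; EF_Draft manuscript = 12+10 = 22
ES_Internal review = max(EF_Instrument calibration=27, EF_Pilot data=25, EF_Data collection=14, EF_Data cleaning=12, EF_Analysis=17, EF_Draft manuscript=22) = 27; EF_Internal review = 27+11 = 38
Expected project duration μ = 38 days. Critical path: IRB approval → Instrument calibration → Internal review.

Backward pass:
LF_Internal review = 38; LS_Internal review = 38−11 = 27
LF_Draft manuscript = LS_Internal review = 27; LS_Draft manuscript = 27−10 = 17
LF_Analysis = LS_Internal review = 27; LS_Analysis = 27−4 = 23
LF_Data cleaning = min(LS_Draft manuscript=17, LS_Internal review=27) = 17; LS_Data cleaning = 17−3 = 14
LF_Data collection = LS_Internal review = 27; LS_Data collection = 27−6 = 21
LF_Pilot data = LS_Internal review = 27; LS_Pilot data = 27−12 = 15
LF_Instrument calibration = LS_Internal review = 27; LS_Instrument calibration = 27−14 = 13
LF_Recruitment = min(LS_Data collection=21, LS_Analysis=23, LS_Draft manuscript=17) = 17; LS_Recruitment = 17−8 = 9
LF_IRB approval = min(LS_Instrument calibration=13, LS_Pilot data=15, LS_Analysis=23) = 13; LS_IRB approval = 13−13 = 0
LF_Protocol design = min(LS_Instrument calibration=13, LS_Data cleaning=14) = 13; LS_Protocol design = 13−9 = 4
Slack_Data cleaning = LS_Data cleaning − ES_Data cleaning = 14 − 9 = 5

5 days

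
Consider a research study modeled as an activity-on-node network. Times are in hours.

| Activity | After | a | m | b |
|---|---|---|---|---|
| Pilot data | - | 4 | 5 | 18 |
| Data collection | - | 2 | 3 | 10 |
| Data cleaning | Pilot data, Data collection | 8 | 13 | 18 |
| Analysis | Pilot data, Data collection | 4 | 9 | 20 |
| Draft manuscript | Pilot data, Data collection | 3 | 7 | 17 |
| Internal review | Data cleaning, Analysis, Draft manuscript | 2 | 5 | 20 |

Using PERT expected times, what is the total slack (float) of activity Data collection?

3 hours

te_Pilot data = (4 + 4·5 + 18)/6 = 42/6 = 7
te_Data collection = (2 + 4·3 + 10)/6 = 24/6 = 4
te_Data cleaning = (8 + 4·13 + 18)/6 = 78/6 = 13
te_Analysis = (4 + 4·9 + 20)/6 = 60/6 = 10
te_Draft manuscript = (3 + 4·7 + 17)/6 = 48/6 = 8
te_Internal review = (2 + 4·5 + 20)/6 = 42/6 = 7

Forward pass:
ES_Pilot data = 0; EF_Pilot data = 7
ES_Data collection = 0; EF_Data collection = 4
ES_Data cleaning = max(EF_Pilot data=7, EF_Data collection=4) = 7; EF_Data cleaning = 7+13 = 20
ES_Analysis = max(EF_Pilot data=7, EF_Data collection=4) = 7; EF_Analysis = 7+10 = 17
ES_Draft manuscript = max(EF_Pilot data=7, EF_Data collection=4) = 7; EF_Draft manuscript = 7+8 = 15
ES_Internal review = max(EF_Data cleaning=20, EF_Analysis=17, EF_Draft manuscript=15) = 20; EF_Internal review = 20+7 = 27
Expected project duration μ = 27 hours. Critical path: Pilot data → Data cleaning → Internal review.

Backward pass:
LF_Internal review = 27; LS_Internal review = 27−7 = 20
LF_Draft manuscript = LS_Internal review = 20; LS_Draft manuscript = 20−8 = 12
LF_Analysis = LS_Internal review = 20; LS_Analysis = 20−10 = 10
LF_Data cleaning = LS_Internal review = 20; LS_Data cleaning = 20−13 = 7
LF_Data collection = min(LS_Data cleaning=7, LS_Analysis=10, LS_Draft manuscript=12) = 7; LS_Data collection = 7−4 = 3
LF_Pilot data = min(LS_Data cleaning=7, LS_Analysis=10, LS_Draft manuscript=12) = 7; LS_Pilot data = 7−7 = 0
Slack_Data collection = LS_Data collection − ES_Data collection = 3 − 0 = 3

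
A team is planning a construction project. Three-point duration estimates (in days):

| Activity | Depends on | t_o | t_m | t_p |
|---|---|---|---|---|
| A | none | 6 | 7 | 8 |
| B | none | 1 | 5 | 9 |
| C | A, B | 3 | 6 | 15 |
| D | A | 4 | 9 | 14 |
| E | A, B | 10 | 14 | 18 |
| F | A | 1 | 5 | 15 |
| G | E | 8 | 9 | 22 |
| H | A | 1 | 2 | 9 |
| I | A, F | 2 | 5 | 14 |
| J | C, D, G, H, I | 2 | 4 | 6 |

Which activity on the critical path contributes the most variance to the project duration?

te_A = (6 + 4·7 + 8)/6 = 42/6 = 7; σ²_A = ((8−6)/6)² = 0.111
te_B = (1 + 4·5 + 9)/6 = 30/6 = 5; σ²_B = ((9−1)/6)² = 1.778
te_C = (3 + 4·6 + 15)/6 = 42/6 = 7; σ²_C = ((15−3)/6)² = 4.000
te_D = (4 + 4·9 + 14)/6 = 54/6 = 9; σ²_D = ((14−4)/6)² = 2.778
te_E = (10 + 4·14 + 18)/6 = 84/6 = 14; σ²_E = ((18−10)/6)² = 1.778
te_F = (1 + 4·5 + 15)/6 = 36/6 = 6; σ²_F = ((15−1)/6)² = 5.444
te_G = (8 + 4·9 + 22)/6 = 66/6 = 11; σ²_G = ((22−8)/6)² = 5.444
te_H = (1 + 4·2 + 9)/6 = 18/6 = 3; σ²_H = ((9−1)/6)² = 1.778
te_I = (2 + 4·5 + 14)/6 = 36/6 = 6; σ²_I = ((14−2)/6)² = 4.000
te_J = (2 + 4·4 + 6)/6 = 24/6 = 4; σ²_J = ((6−2)/6)² = 0.444

Forward pass:
ES_A = 0; EF_A = 7
ES_B = 0; EF_B = 5
ES_C = max(EF_A=7, EF_B=5) = 7; EF_C = 7+7 = 14
ES_D = 7; EF_D = 7+9 = 16
ES_E = max(EF_A=7, EF_B=5) = 7; EF_E = 7+14 = 21
ES_F = 7; EF_F = 7+6 = 13
ES_G = 21; EF_G = 21+11 = 32
ES_H = 7; EF_H = 7+3 = 10
ES_I = max(EF_A=7, EF_F=13) = 13; EF_I = 13+6 = 19
ES_J = max(EF_C=14, EF_D=16, EF_G=32, EF_H=10, EF_I=19) = 32; EF_J = 32+4 = 36
Expected project duration μ = 36 days. Critical path: A → E → G → J.

Variances on critical path: σ²_A=0.111, σ²_E=1.778, σ²_G=5.444, σ²_J=0.444.
Largest is σ²_G = 5.444.

G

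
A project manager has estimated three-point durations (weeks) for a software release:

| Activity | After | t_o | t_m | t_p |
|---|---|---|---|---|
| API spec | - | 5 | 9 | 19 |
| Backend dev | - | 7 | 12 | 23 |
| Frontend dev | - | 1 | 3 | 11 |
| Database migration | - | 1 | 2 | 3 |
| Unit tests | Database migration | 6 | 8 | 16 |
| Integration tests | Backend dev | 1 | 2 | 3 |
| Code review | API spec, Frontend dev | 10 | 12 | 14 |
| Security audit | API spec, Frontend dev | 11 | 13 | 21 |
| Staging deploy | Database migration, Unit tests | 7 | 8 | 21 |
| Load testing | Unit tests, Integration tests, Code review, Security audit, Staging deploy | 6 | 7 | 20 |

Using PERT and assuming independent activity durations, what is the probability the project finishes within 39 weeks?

te_API spec = (5 + 4·9 + 19)/6 = 60/6 = 10; σ²_API spec = ((19−5)/6)² = 5.444
te_Backend dev = (7 + 4·12 + 23)/6 = 78/6 = 13; σ²_Backend dev = ((23−7)/6)² = 7.111
te_Frontend dev = (1 + 4·3 + 11)/6 = 24/6 = 4; σ²_Frontend dev = ((11−1)/6)² = 2.778
te_Database migration = (1 + 4·2 + 3)/6 = 12/6 = 2; σ²_Database migration = ((3−1)/6)² = 0.111
te_Unit tests = (6 + 4·8 + 16)/6 = 54/6 = 9; σ²_Unit tests = ((16−6)/6)² = 2.778
te_Integration tests = (1 + 4·2 + 3)/6 = 12/6 = 2; σ²_Integration tests = ((3−1)/6)² = 0.111
te_Code review = (10 + 4·12 + 14)/6 = 72/6 = 12; σ²_Code review = ((14−10)/6)² = 0.444
te_Security audit = (11 + 4·13 + 21)/6 = 84/6 = 14; σ²_Security audit = ((21−11)/6)² = 2.778
te_Staging deploy = (7 + 4·8 + 21)/6 = 60/6 = 10; σ²_Staging deploy = ((21−7)/6)² = 5.444
te_Load testing = (6 + 4·7 + 20)/6 = 54/6 = 9; σ²_Load testing = ((20−6)/6)² = 5.444

Forward pass:
ES_API spec = 0; EF_API spec = 10
ES_Backend dev = 0; EF_Backend dev = 13
ES_Frontend dev = 0; EF_Frontend dev = 4
ES_Database migration = 0; EF_Database migration = 2
ES_Unit tests = 2; EF_Unit tests = 2+9 = 11
ES_Integration tests = 13; EF_Integration tests = 13+2 = 15
ES_Code review = max(EF_API spec=10, EF_Frontend dev=4) = 10; EF_Code review = 10+12 = 22
ES_Security audit = max(EF_API spec=10, EF_Frontend dev=4) = 10; EF_Security audit = 10+14 = 24
ES_Staging deploy = max(EF_Database migration=2, EF_Unit tests=11) = 11; EF_Staging deploy = 11+10 = 21
ES_Load testing = max(EF_Unit tests=11, EF_Integration tests=15, EF_Code review=22, EF_Security audit=24, EF_Staging deploy=21) = 24; EF_Load testing = 24+9 = 33
Expected project duration μ = 33 weeks. Critical path: API spec → Security audit → Load testing.

Variance along critical path = 5.444 + 2.778 + 5.444 = 13.667; σ = √13.667 = 3.697 weeks.
Z = (39 − 33) / 3.697 = 1.623
P(T ≤ 39) = Φ(1.623) ≈ 0.948

0.948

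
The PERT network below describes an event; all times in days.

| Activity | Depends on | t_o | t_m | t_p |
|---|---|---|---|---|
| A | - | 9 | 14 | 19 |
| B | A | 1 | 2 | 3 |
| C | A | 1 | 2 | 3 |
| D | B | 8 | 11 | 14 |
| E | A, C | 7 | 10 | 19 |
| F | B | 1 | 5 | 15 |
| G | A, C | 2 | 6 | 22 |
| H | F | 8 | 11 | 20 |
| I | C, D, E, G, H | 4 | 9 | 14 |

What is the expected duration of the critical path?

te_A = (9 + 4·14 + 19)/6 = 84/6 = 14
te_B = (1 + 4·2 + 3)/6 = 12/6 = 2
te_C = (1 + 4·2 + 3)/6 = 12/6 = 2
te_D = (8 + 4·11 + 14)/6 = 66/6 = 11
te_E = (7 + 4·10 + 19)/6 = 66/6 = 11
te_F = (1 + 4·5 + 15)/6 = 36/6 = 6
te_G = (2 + 4·6 + 22)/6 = 48/6 = 8
te_H = (8 + 4·11 + 20)/6 = 72/6 = 12
te_I = (4 + 4·9 + 14)/6 = 54/6 = 9

Forward pass:
ES_A = 0; EF_A = 14
ES_B = 14; EF_B = 14+2 = 16
ES_C = 14; EF_C = 14+2 = 16
ES_D = 16; EF_D = 16+11 = 27
ES_E = max(EF_A=14, EF_C=16) = 16; EF_E = 16+11 = 27
ES_F = 16; EF_F = 16+6 = 22
ES_G = max(EF_A=14, EF_C=16) = 16; EF_G = 16+8 = 24
ES_H = 22; EF_H = 22+12 = 34
ES_I = max(EF_C=16, EF_D=27, EF_E=27, EF_G=24, EF_H=34) = 34; EF_I = 34+9 = 43
Expected project duration μ = 43 days. Critical path: A → B → F → H → I.

43 days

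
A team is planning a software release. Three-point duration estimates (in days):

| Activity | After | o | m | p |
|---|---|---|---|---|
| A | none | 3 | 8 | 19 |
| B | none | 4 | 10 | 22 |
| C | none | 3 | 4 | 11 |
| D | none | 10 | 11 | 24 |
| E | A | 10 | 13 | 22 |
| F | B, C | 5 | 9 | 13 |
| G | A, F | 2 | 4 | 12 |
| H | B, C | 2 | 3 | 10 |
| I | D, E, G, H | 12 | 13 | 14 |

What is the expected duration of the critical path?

te_A = (3 + 4·8 + 19)/6 = 54/6 = 9
te_B = (4 + 4·10 + 22)/6 = 66/6 = 11
te_C = (3 + 4·4 + 11)/6 = 30/6 = 5
te_D = (10 + 4·11 + 24)/6 = 78/6 = 13
te_E = (10 + 4·13 + 22)/6 = 84/6 = 14
te_F = (5 + 4·9 + 13)/6 = 54/6 = 9
te_G = (2 + 4·4 + 12)/6 = 30/6 = 5
te_H = (2 + 4·3 + 10)/6 = 24/6 = 4
te_I = (12 + 4·13 + 14)/6 = 78/6 = 13

Forward pass:
ES_A = 0; EF_A = 9
ES_B = 0; EF_B = 11
ES_C = 0; EF_C = 5
ES_D = 0; EF_D = 13
ES_E = 9; EF_E = 9+14 = 23
ES_F = max(EF_B=11, EF_C=5) = 11; EF_F = 11+9 = 20
ES_G = max(EF_A=9, EF_F=20) = 20; EF_G = 20+5 = 25
ES_H = max(EF_B=11, EF_C=5) = 11; EF_H = 11+4 = 15
ES_I = max(EF_D=13, EF_E=23, EF_G=25, EF_H=15) = 25; EF_I = 25+13 = 38
Expected project duration μ = 38 days. Critical path: B → F → G → I.

38 days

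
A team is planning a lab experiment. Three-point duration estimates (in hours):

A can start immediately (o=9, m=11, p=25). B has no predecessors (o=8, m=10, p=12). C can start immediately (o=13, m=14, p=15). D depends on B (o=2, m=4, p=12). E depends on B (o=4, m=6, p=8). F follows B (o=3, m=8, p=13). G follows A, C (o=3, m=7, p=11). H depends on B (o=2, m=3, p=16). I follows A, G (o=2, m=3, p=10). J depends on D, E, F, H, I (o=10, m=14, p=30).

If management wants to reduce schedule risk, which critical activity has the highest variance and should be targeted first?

te_A = (9 + 4·11 + 25)/6 = 78/6 = 13; σ²_A = ((25−9)/6)² = 7.111
te_B = (8 + 4·10 + 12)/6 = 60/6 = 10; σ²_B = ((12−8)/6)² = 0.444
te_C = (13 + 4·14 + 15)/6 = 84/6 = 14; σ²_C = ((15−13)/6)² = 0.111
te_D = (2 + 4·4 + 12)/6 = 30/6 = 5; σ²_D = ((12−2)/6)² = 2.778
te_E = (4 + 4·6 + 8)/6 = 36/6 = 6; σ²_E = ((8−4)/6)² = 0.444
te_F = (3 + 4·8 + 13)/6 = 48/6 = 8; σ²_F = ((13−3)/6)² = 2.778
te_G = (3 + 4·7 + 11)/6 = 42/6 = 7; σ²_G = ((11−3)/6)² = 1.778
te_H = (2 + 4·3 + 16)/6 = 30/6 = 5; σ²_H = ((16−2)/6)² = 5.444
te_I = (2 + 4·3 + 10)/6 = 24/6 = 4; σ²_I = ((10−2)/6)² = 1.778
te_J = (10 + 4·14 + 30)/6 = 96/6 = 16; σ²_J = ((30−10)/6)² = 11.111

Forward pass:
ES_A = 0; EF_A = 13
ES_B = 0; EF_B = 10
ES_C = 0; EF_C = 14
ES_D = 10; EF_D = 10+5 = 15
ES_E = 10; EF_E = 10+6 = 16
ES_F = 10; EF_F = 10+8 = 18
ES_G = max(EF_A=13, EF_C=14) = 14; EF_G = 14+7 = 21
ES_H = 10; EF_H = 10+5 = 15
ES_I = max(EF_A=13, EF_G=21) = 21; EF_I = 21+4 = 25
ES_J = max(EF_D=15, EF_E=16, EF_F=18, EF_H=15, EF_I=25) = 25; EF_J = 25+16 = 41
Expected project duration μ = 41 hours. Critical path: C → G → I → J.

Variances on critical path: σ²_C=0.111, σ²_G=1.778, σ²_I=1.778, σ²_J=11.111.
Largest is σ²_J = 11.111.

J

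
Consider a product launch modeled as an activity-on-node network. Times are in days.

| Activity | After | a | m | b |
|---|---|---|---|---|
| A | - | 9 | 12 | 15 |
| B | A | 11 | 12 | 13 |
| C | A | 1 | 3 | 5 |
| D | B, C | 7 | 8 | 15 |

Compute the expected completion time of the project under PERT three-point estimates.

te_A = (9 + 4·12 + 15)/6 = 72/6 = 12
te_B = (11 + 4·12 + 13)/6 = 72/6 = 12
te_C = (1 + 4·3 + 5)/6 = 18/6 = 3
te_D = (7 + 4·8 + 15)/6 = 54/6 = 9

Forward pass:
ES_A = 0; EF_A = 12
ES_B = 12; EF_B = 12+12 = 24
ES_C = 12; EF_C = 12+3 = 15
ES_D = max(EF_B=24, EF_C=15) = 24; EF_D = 24+9 = 33
Expected project duration μ = 33 days. Critical path: A → B → D.

33 days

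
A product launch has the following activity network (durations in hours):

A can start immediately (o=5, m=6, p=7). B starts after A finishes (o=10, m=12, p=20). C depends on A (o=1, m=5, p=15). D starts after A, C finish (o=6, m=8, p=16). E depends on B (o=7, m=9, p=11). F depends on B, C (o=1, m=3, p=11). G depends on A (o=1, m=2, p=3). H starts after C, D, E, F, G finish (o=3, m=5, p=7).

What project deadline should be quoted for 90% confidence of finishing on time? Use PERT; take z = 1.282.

te_A = (5 + 4·6 + 7)/6 = 36/6 = 6; σ²_A = ((7−5)/6)² = 0.111
te_B = (10 + 4·12 + 20)/6 = 78/6 = 13; σ²_B = ((20−10)/6)² = 2.778
te_C = (1 + 4·5 + 15)/6 = 36/6 = 6; σ²_C = ((15−1)/6)² = 5.444
te_D = (6 + 4·8 + 16)/6 = 54/6 = 9; σ²_D = ((16−6)/6)² = 2.778
te_E = (7 + 4·9 + 11)/6 = 54/6 = 9; σ²_E = ((11−7)/6)² = 0.444
te_F = (1 + 4·3 + 11)/6 = 24/6 = 4; σ²_F = ((11−1)/6)² = 2.778
te_G = (1 + 4·2 + 3)/6 = 12/6 = 2; σ²_G = ((3−1)/6)² = 0.111
te_H = (3 + 4·5 + 7)/6 = 30/6 = 5; σ²_H = ((7−3)/6)² = 0.444

Forward pass:
ES_A = 0; EF_A = 6
ES_B = 6; EF_B = 6+13 = 19
ES_C = 6; EF_C = 6+6 = 12
ES_D = max(EF_A=6, EF_C=12) = 12; EF_D = 12+9 = 21
ES_E = 19; EF_E = 19+9 = 28
ES_F = max(EF_B=19, EF_C=12) = 19; EF_F = 19+4 = 23
ES_G = 6; EF_G = 6+2 = 8
ES_H = max(EF_C=12, EF_D=21, EF_E=28, EF_F=23, EF_G=8) = 28; EF_H = 28+5 = 33
Expected project duration μ = 33 hours. Critical path: A → B → E → H.

Variance along critical path = 0.111 + 2.778 + 0.444 + 0.444 = 3.778; σ = 1.944 hours.
D = μ + z·σ = 33 + 1.282·1.944 = 35.5 hours

35.5 hours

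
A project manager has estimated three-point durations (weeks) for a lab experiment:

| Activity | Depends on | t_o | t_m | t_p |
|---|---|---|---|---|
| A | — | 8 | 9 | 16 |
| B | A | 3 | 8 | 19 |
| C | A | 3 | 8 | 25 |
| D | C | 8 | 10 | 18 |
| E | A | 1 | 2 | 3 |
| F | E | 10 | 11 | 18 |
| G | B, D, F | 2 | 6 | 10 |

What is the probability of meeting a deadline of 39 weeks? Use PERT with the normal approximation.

0.674

te_A = (8 + 4·9 + 16)/6 = 60/6 = 10; σ²_A = ((16−8)/6)² = 1.778
te_B = (3 + 4·8 + 19)/6 = 54/6 = 9; σ²_B = ((19−3)/6)² = 7.111
te_C = (3 + 4·8 + 25)/6 = 60/6 = 10; σ²_C = ((25−3)/6)² = 13.444
te_D = (8 + 4·10 + 18)/6 = 66/6 = 11; σ²_D = ((18−8)/6)² = 2.778
te_E = (1 + 4·2 + 3)/6 = 12/6 = 2; σ²_E = ((3−1)/6)² = 0.111
te_F = (10 + 4·11 + 18)/6 = 72/6 = 12; σ²_F = ((18−10)/6)² = 1.778
te_G = (2 + 4·6 + 10)/6 = 36/6 = 6; σ²_G = ((10−2)/6)² = 1.778

Forward pass:
ES_A = 0; EF_A = 10
ES_B = 10; EF_B = 10+9 = 19
ES_C = 10; EF_C = 10+10 = 20
ES_D = 20; EF_D = 20+11 = 31
ES_E = 10; EF_E = 10+2 = 12
ES_F = 12; EF_F = 12+12 = 24
ES_G = max(EF_B=19, EF_D=31, EF_F=24) = 31; EF_G = 31+6 = 37
Expected project duration μ = 37 weeks. Critical path: A → C → D → G.

Variance along critical path = 1.778 + 13.444 + 2.778 + 1.778 = 19.778; σ = √19.778 = 4.447 weeks.
Z = (39 − 37) / 4.447 = 0.450
P(T ≤ 39) = Φ(0.450) ≈ 0.674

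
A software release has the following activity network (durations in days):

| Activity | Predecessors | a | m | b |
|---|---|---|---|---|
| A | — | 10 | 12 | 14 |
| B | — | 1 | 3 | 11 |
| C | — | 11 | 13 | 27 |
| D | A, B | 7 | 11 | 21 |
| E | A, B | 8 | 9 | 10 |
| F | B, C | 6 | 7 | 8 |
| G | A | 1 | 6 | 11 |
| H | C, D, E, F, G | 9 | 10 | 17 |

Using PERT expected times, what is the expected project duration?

35 days

te_A = (10 + 4·12 + 14)/6 = 72/6 = 12
te_B = (1 + 4·3 + 11)/6 = 24/6 = 4
te_C = (11 + 4·13 + 27)/6 = 90/6 = 15
te_D = (7 + 4·11 + 21)/6 = 72/6 = 12
te_E = (8 + 4·9 + 10)/6 = 54/6 = 9
te_F = (6 + 4·7 + 8)/6 = 42/6 = 7
te_G = (1 + 4·6 + 11)/6 = 36/6 = 6
te_H = (9 + 4·10 + 17)/6 = 66/6 = 11

Forward pass:
ES_A = 0; EF_A = 12
ES_B = 0; EF_B = 4
ES_C = 0; EF_C = 15
ES_D = max(EF_A=12, EF_B=4) = 12; EF_D = 12+12 = 24
ES_E = max(EF_A=12, EF_B=4) = 12; EF_E = 12+9 = 21
ES_F = max(EF_B=4, EF_C=15) = 15; EF_F = 15+7 = 22
ES_G = 12; EF_G = 12+6 = 18
ES_H = max(EF_C=15, EF_D=24, EF_E=21, EF_F=22, EF_G=18) = 24; EF_H = 24+11 = 35
Expected project duration μ = 35 days. Critical path: A → D → H.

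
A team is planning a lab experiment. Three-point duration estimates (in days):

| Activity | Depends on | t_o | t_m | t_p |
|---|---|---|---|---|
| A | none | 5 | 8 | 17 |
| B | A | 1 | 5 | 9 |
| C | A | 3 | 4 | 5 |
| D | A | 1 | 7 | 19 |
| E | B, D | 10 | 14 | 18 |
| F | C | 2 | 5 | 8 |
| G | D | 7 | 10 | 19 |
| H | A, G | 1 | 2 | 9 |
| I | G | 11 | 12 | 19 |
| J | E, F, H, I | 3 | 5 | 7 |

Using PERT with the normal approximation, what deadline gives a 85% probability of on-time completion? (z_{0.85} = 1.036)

te_A = (5 + 4·8 + 17)/6 = 54/6 = 9; σ²_A = ((17−5)/6)² = 4.000
te_B = (1 + 4·5 + 9)/6 = 30/6 = 5; σ²_B = ((9−1)/6)² = 1.778
te_C = (3 + 4·4 + 5)/6 = 24/6 = 4; σ²_C = ((5−3)/6)² = 0.111
te_D = (1 + 4·7 + 19)/6 = 48/6 = 8; σ²_D = ((19−1)/6)² = 9.000
te_E = (10 + 4·14 + 18)/6 = 84/6 = 14; σ²_E = ((18−10)/6)² = 1.778
te_F = (2 + 4·5 + 8)/6 = 30/6 = 5; σ²_F = ((8−2)/6)² = 1.000
te_G = (7 + 4·10 + 19)/6 = 66/6 = 11; σ²_G = ((19−7)/6)² = 4.000
te_H = (1 + 4·2 + 9)/6 = 18/6 = 3; σ²_H = ((9−1)/6)² = 1.778
te_I = (11 + 4·12 + 19)/6 = 78/6 = 13; σ²_I = ((19−11)/6)² = 1.778
te_J = (3 + 4·5 + 7)/6 = 30/6 = 5; σ²_J = ((7−3)/6)² = 0.444

Forward pass:
ES_A = 0; EF_A = 9
ES_B = 9; EF_B = 9+5 = 14
ES_C = 9; EF_C = 9+4 = 13
ES_D = 9; EF_D = 9+8 = 17
ES_E = max(EF_B=14, EF_D=17) = 17; EF_E = 17+14 = 31
ES_F = 13; EF_F = 13+5 = 18
ES_G = 17; EF_G = 17+11 = 28
ES_H = max(EF_A=9, EF_G=28) = 28; EF_H = 28+3 = 31
ES_I = 28; EF_I = 28+13 = 41
ES_J = max(EF_E=31, EF_F=18, EF_H=31, EF_I=41) = 41; EF_J = 41+5 = 46
Expected project duration μ = 46 days. Critical path: A → D → G → I → J.

Variance along critical path = 4.000 + 9.000 + 4.000 + 1.778 + 0.444 = 19.222; σ = 4.384 days.
D = μ + z·σ = 46 + 1.036·4.384 = 50.5 days

50.5 days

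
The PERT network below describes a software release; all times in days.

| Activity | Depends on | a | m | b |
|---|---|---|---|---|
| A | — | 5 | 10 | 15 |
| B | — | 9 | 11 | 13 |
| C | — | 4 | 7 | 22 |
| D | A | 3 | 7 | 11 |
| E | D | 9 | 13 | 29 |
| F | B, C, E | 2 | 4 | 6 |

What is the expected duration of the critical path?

36 days

te_A = (5 + 4·10 + 15)/6 = 60/6 = 10
te_B = (9 + 4·11 + 13)/6 = 66/6 = 11
te_C = (4 + 4·7 + 22)/6 = 54/6 = 9
te_D = (3 + 4·7 + 11)/6 = 42/6 = 7
te_E = (9 + 4·13 + 29)/6 = 90/6 = 15
te_F = (2 + 4·4 + 6)/6 = 24/6 = 4

Forward pass:
ES_A = 0; EF_A = 10
ES_B = 0; EF_B = 11
ES_C = 0; EF_C = 9
ES_D = 10; EF_D = 10+7 = 17
ES_E = 17; EF_E = 17+15 = 32
ES_F = max(EF_B=11, EF_C=9, EF_E=32) = 32; EF_F = 32+4 = 36
Expected project duration μ = 36 days. Critical path: A → D → E → F.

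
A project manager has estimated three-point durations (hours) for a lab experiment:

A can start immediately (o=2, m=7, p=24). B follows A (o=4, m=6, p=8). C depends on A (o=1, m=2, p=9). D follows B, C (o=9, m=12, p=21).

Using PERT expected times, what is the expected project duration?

28 hours

te_A = (2 + 4·7 + 24)/6 = 54/6 = 9
te_B = (4 + 4·6 + 8)/6 = 36/6 = 6
te_C = (1 + 4·2 + 9)/6 = 18/6 = 3
te_D = (9 + 4·12 + 21)/6 = 78/6 = 13

Forward pass:
ES_A = 0; EF_A = 9
ES_B = 9; EF_B = 9+6 = 15
ES_C = 9; EF_C = 9+3 = 12
ES_D = max(EF_B=15, EF_C=12) = 15; EF_D = 15+13 = 28
Expected project duration μ = 28 hours. Critical path: A → B → D.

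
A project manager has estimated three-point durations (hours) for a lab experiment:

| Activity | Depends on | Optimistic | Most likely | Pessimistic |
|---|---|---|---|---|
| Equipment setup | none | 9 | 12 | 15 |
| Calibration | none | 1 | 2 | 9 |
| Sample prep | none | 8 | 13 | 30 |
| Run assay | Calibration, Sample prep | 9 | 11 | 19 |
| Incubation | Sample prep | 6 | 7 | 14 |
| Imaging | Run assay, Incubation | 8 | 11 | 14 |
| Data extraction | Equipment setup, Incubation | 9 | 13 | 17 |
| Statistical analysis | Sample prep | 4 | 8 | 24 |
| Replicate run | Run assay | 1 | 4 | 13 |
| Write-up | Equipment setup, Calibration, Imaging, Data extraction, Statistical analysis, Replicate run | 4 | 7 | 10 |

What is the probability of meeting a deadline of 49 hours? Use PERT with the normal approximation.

0.826

te_Equipment setup = (9 + 4·12 + 15)/6 = 72/6 = 12; σ²_Equipment setup = ((15−9)/6)² = 1.000
te_Calibration = (1 + 4·2 + 9)/6 = 18/6 = 3; σ²_Calibration = ((9−1)/6)² = 1.778
te_Sample prep = (8 + 4·13 + 30)/6 = 90/6 = 15; σ²_Sample prep = ((30−8)/6)² = 13.444
te_Run assay = (9 + 4·11 + 19)/6 = 72/6 = 12; σ²_Run assay = ((19−9)/6)² = 2.778
te_Incubation = (6 + 4·7 + 14)/6 = 48/6 = 8; σ²_Incubation = ((14−6)/6)² = 1.778
te_Imaging = (8 + 4·11 + 14)/6 = 66/6 = 11; σ²_Imaging = ((14−8)/6)² = 1.000
te_Data extraction = (9 + 4·13 + 17)/6 = 78/6 = 13; σ²_Data extraction = ((17−9)/6)² = 1.778
te_Statistical analysis = (4 + 4·8 + 24)/6 = 60/6 = 10; σ²_Statistical analysis = ((24−4)/6)² = 11.111
te_Replicate run = (1 + 4·4 + 13)/6 = 30/6 = 5; σ²_Replicate run = ((13−1)/6)² = 4.000
te_Write-up = (4 + 4·7 + 10)/6 = 42/6 = 7; σ²_Write-up = ((10−4)/6)² = 1.000

Forward pass:
ES_Equipment setup = 0; EF_Equipment setup = 12
ES_Calibration = 0; EF_Calibration = 3
ES_Sample prep = 0; EF_Sample prep = 15
ES_Run assay = max(EF_Calibration=3, EF_Sample prep=15) = 15; EF_Run assay = 15+12 = 27
ES_Incubation = 15; EF_Incubation = 15+8 = 23
ES_Imaging = max(EF_Run assay=27, EF_Incubation=23) = 27; EF_Imaging = 27+11 = 38
ES_Data extraction = max(EF_Equipment setup=12, EF_Incubation=23) = 23; EF_Data extraction = 23+13 = 36
ES_Statistical analysis = 15; EF_Statistical analysis = 15+10 = 25
ES_Replicate run = 27; EF_Replicate run = 27+5 = 32
ES_Write-up = max(EF_Equipment setup=12, EF_Calibration=3, EF_Imaging=38, EF_Data extraction=36, EF_Statistical analysis=25, EF_Replicate run=32) = 38; EF_Write-up = 38+7 = 45
Expected project duration μ = 45 hours. Critical path: Sample prep → Run assay → Imaging → Write-up.

Variance along critical path = 13.444 + 2.778 + 1.000 + 1.000 = 18.222; σ = √18.222 = 4.269 hours.
Z = (49 − 45) / 4.269 = 0.937
P(T ≤ 49) = Φ(0.937) ≈ 0.826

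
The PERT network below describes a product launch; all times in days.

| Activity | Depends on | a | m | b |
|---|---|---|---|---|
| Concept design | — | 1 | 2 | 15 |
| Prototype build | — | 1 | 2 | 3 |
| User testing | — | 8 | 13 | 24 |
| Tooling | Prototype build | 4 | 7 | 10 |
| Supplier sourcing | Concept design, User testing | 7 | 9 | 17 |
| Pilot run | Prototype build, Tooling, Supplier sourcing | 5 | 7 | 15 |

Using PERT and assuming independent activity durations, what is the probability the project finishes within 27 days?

te_Concept design = (1 + 4·2 + 15)/6 = 24/6 = 4; σ²_Concept design = ((15−1)/6)² = 5.444
te_Prototype build = (1 + 4·2 + 3)/6 = 12/6 = 2; σ²_Prototype build = ((3−1)/6)² = 0.111
te_User testing = (8 + 4·13 + 24)/6 = 84/6 = 14; σ²_User testing = ((24−8)/6)² = 7.111
te_Tooling = (4 + 4·7 + 10)/6 = 42/6 = 7; σ²_Tooling = ((10−4)/6)² = 1.000
te_Supplier sourcing = (7 + 4·9 + 17)/6 = 60/6 = 10; σ²_Supplier sourcing = ((17−7)/6)² = 2.778
te_Pilot run = (5 + 4·7 + 15)/6 = 48/6 = 8; σ²_Pilot run = ((15−5)/6)² = 2.778

Forward pass:
ES_Concept design = 0; EF_Concept design = 4
ES_Prototype build = 0; EF_Prototype build = 2
ES_User testing = 0; EF_User testing = 14
ES_Tooling = 2; EF_Tooling = 2+7 = 9
ES_Supplier sourcing = max(EF_Concept design=4, EF_User testing=14) = 14; EF_Supplier sourcing = 14+10 = 24
ES_Pilot run = max(EF_Prototype build=2, EF_Tooling=9, EF_Supplier sourcing=24) = 24; EF_Pilot run = 24+8 = 32
Expected project duration μ = 32 days. Critical path: User testing → Supplier sourcing → Pilot run.

Variance along critical path = 7.111 + 2.778 + 2.778 = 12.667; σ = √12.667 = 3.559 days.
Z = (27 − 32) / 3.559 = -1.405
P(T ≤ 27) = Φ(-1.405) ≈ 0.080

0.080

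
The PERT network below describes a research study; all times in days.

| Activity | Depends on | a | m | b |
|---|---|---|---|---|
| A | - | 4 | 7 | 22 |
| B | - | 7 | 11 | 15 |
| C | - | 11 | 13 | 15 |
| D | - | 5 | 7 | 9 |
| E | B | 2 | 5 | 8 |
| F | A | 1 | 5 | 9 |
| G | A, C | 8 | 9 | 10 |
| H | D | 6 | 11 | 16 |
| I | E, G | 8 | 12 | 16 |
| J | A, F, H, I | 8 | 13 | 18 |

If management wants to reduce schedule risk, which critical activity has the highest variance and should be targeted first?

te_A = (4 + 4·7 + 22)/6 = 54/6 = 9; σ²_A = ((22−4)/6)² = 9.000
te_B = (7 + 4·11 + 15)/6 = 66/6 = 11; σ²_B = ((15−7)/6)² = 1.778
te_C = (11 + 4·13 + 15)/6 = 78/6 = 13; σ²_C = ((15−11)/6)² = 0.444
te_D = (5 + 4·7 + 9)/6 = 42/6 = 7; σ²_D = ((9−5)/6)² = 0.444
te_E = (2 + 4·5 + 8)/6 = 30/6 = 5; σ²_E = ((8−2)/6)² = 1.000
te_F = (1 + 4·5 + 9)/6 = 30/6 = 5; σ²_F = ((9−1)/6)² = 1.778
te_G = (8 + 4·9 + 10)/6 = 54/6 = 9; σ²_G = ((10−8)/6)² = 0.111
te_H = (6 + 4·11 + 16)/6 = 66/6 = 11; σ²_H = ((16−6)/6)² = 2.778
te_I = (8 + 4·12 + 16)/6 = 72/6 = 12; σ²_I = ((16−8)/6)² = 1.778
te_J = (8 + 4·13 + 18)/6 = 78/6 = 13; σ²_J = ((18−8)/6)² = 2.778

Forward pass:
ES_A = 0; EF_A = 9
ES_B = 0; EF_B = 11
ES_C = 0; EF_C = 13
ES_D = 0; EF_D = 7
ES_E = 11; EF_E = 11+5 = 16
ES_F = 9; EF_F = 9+5 = 14
ES_G = max(EF_A=9, EF_C=13) = 13; EF_G = 13+9 = 22
ES_H = 7; EF_H = 7+11 = 18
ES_I = max(EF_E=16, EF_G=22) = 22; EF_I = 22+12 = 34
ES_J = max(EF_A=9, EF_F=14, EF_H=18, EF_I=34) = 34; EF_J = 34+13 = 47
Expected project duration μ = 47 days. Critical path: C → G → I → J.

Variances on critical path: σ²_C=0.444, σ²_G=0.111, σ²_I=1.778, σ²_J=2.778.
Largest is σ²_J = 2.778.

J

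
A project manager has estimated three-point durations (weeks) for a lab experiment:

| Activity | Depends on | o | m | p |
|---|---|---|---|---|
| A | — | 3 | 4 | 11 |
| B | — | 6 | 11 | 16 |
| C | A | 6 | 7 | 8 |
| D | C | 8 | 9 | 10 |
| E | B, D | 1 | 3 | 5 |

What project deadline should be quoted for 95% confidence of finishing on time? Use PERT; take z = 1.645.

te_A = (3 + 4·4 + 11)/6 = 30/6 = 5; σ²_A = ((11−3)/6)² = 1.778
te_B = (6 + 4·11 + 16)/6 = 66/6 = 11; σ²_B = ((16−6)/6)² = 2.778
te_C = (6 + 4·7 + 8)/6 = 42/6 = 7; σ²_C = ((8−6)/6)² = 0.111
te_D = (8 + 4·9 + 10)/6 = 54/6 = 9; σ²_D = ((10−8)/6)² = 0.111
te_E = (1 + 4·3 + 5)/6 = 18/6 = 3; σ²_E = ((5−1)/6)² = 0.444

Forward pass:
ES_A = 0; EF_A = 5
ES_B = 0; EF_B = 11
ES_C = 5; EF_C = 5+7 = 12
ES_D = 12; EF_D = 12+9 = 21
ES_E = max(EF_B=11, EF_D=21) = 21; EF_E = 21+3 = 24
Expected project duration μ = 24 weeks. Critical path: A → C → D → E.

Variance along critical path = 1.778 + 0.111 + 0.111 + 0.444 = 2.444; σ = 1.563 weeks.
D = μ + z·σ = 24 + 1.645·1.563 = 26.6 weeks

26.6 weeks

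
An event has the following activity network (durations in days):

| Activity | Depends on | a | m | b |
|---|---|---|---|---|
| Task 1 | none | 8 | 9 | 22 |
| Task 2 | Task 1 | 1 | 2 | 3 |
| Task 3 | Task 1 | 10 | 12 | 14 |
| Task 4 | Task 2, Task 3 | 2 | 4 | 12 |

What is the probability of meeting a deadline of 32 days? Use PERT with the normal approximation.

0.913

te_Task 1 = (8 + 4·9 + 22)/6 = 66/6 = 11; σ²_Task 1 = ((22−8)/6)² = 5.444
te_Task 2 = (1 + 4·2 + 3)/6 = 12/6 = 2; σ²_Task 2 = ((3−1)/6)² = 0.111
te_Task 3 = (10 + 4·12 + 14)/6 = 72/6 = 12; σ²_Task 3 = ((14−10)/6)² = 0.444
te_Task 4 = (2 + 4·4 + 12)/6 = 30/6 = 5; σ²_Task 4 = ((12−2)/6)² = 2.778

Forward pass:
ES_Task 1 = 0; EF_Task 1 = 11
ES_Task 2 = 11; EF_Task 2 = 11+2 = 13
ES_Task 3 = 11; EF_Task 3 = 11+12 = 23
ES_Task 4 = max(EF_Task 2=13, EF_Task 3=23) = 23; EF_Task 4 = 23+5 = 28
Expected project duration μ = 28 days. Critical path: Task 1 → Task 3 → Task 4.

Variance along critical path = 5.444 + 0.444 + 2.778 = 8.667; σ = √8.667 = 2.944 days.
Z = (32 − 28) / 2.944 = 1.359
P(T ≤ 32) = Φ(1.359) ≈ 0.913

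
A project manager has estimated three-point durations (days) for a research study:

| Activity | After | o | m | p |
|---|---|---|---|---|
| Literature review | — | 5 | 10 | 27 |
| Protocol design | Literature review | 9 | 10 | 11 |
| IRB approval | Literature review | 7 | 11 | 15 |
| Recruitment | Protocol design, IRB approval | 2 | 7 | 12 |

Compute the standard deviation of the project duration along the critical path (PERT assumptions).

4.24 days

te_Literature review = (5 + 4·10 + 27)/6 = 72/6 = 12; σ²_Literature review = ((27−5)/6)² = 13.444
te_Protocol design = (9 + 4·10 + 11)/6 = 60/6 = 10; σ²_Protocol design = ((11−9)/6)² = 0.111
te_IRB approval = (7 + 4·11 + 15)/6 = 66/6 = 11; σ²_IRB approval = ((15−7)/6)² = 1.778
te_Recruitment = (2 + 4·7 + 12)/6 = 42/6 = 7; σ²_Recruitment = ((12−2)/6)² = 2.778

Forward pass:
ES_Literature review = 0; EF_Literature review = 12
ES_Protocol design = 12; EF_Protocol design = 12+10 = 22
ES_IRB approval = 12; EF_IRB approval = 12+11 = 23
ES_Recruitment = max(EF_Protocol design=22, EF_IRB approval=23) = 23; EF_Recruitment = 23+7 = 30
Expected project duration μ = 30 days. Critical path: Literature review → IRB approval → Recruitment.

Variance along critical path = 13.444 + 1.778 + 2.778 = 18.000
σ = √18.000 = 4.243 days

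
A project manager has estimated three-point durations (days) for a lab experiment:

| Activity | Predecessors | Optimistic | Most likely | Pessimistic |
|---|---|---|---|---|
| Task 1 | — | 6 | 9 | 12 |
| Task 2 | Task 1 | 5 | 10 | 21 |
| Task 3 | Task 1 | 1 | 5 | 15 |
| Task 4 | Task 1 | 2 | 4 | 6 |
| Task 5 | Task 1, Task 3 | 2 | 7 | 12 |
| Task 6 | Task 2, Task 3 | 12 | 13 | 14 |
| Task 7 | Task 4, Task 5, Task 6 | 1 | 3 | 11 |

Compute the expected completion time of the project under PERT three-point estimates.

37 days

te_Task 1 = (6 + 4·9 + 12)/6 = 54/6 = 9
te_Task 2 = (5 + 4·10 + 21)/6 = 66/6 = 11
te_Task 3 = (1 + 4·5 + 15)/6 = 36/6 = 6
te_Task 4 = (2 + 4·4 + 6)/6 = 24/6 = 4
te_Task 5 = (2 + 4·7 + 12)/6 = 42/6 = 7
te_Task 6 = (12 + 4·13 + 14)/6 = 78/6 = 13
te_Task 7 = (1 + 4·3 + 11)/6 = 24/6 = 4

Forward pass:
ES_Task 1 = 0; EF_Task 1 = 9
ES_Task 2 = 9; EF_Task 2 = 9+11 = 20
ES_Task 3 = 9; EF_Task 3 = 9+6 = 15
ES_Task 4 = 9; EF_Task 4 = 9+4 = 13
ES_Task 5 = max(EF_Task 1=9, EF_Task 3=15) = 15; EF_Task 5 = 15+7 = 22
ES_Task 6 = max(EF_Task 2=20, EF_Task 3=15) = 20; EF_Task 6 = 20+13 = 33
ES_Task 7 = max(EF_Task 4=13, EF_Task 5=22, EF_Task 6=33) = 33; EF_Task 7 = 33+4 = 37
Expected project duration μ = 37 days. Critical path: Task 1 → Task 2 → Task 6 → Task 7.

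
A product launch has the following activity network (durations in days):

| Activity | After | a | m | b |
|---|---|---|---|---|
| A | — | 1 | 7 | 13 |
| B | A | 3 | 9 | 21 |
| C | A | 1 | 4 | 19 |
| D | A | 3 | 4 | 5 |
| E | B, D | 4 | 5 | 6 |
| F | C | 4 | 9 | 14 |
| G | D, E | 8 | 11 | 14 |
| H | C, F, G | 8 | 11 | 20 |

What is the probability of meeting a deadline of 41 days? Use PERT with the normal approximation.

te_A = (1 + 4·7 + 13)/6 = 42/6 = 7; σ²_A = ((13−1)/6)² = 4.000
te_B = (3 + 4·9 + 21)/6 = 60/6 = 10; σ²_B = ((21−3)/6)² = 9.000
te_C = (1 + 4·4 + 19)/6 = 36/6 = 6; σ²_C = ((19−1)/6)² = 9.000
te_D = (3 + 4·4 + 5)/6 = 24/6 = 4; σ²_D = ((5−3)/6)² = 0.111
te_E = (4 + 4·5 + 6)/6 = 30/6 = 5; σ²_E = ((6−4)/6)² = 0.111
te_F = (4 + 4·9 + 14)/6 = 54/6 = 9; σ²_F = ((14−4)/6)² = 2.778
te_G = (8 + 4·11 + 14)/6 = 66/6 = 11; σ²_G = ((14−8)/6)² = 1.000
te_H = (8 + 4·11 + 20)/6 = 72/6 = 12; σ²_H = ((20−8)/6)² = 4.000

Forward pass:
ES_A = 0; EF_A = 7
ES_B = 7; EF_B = 7+10 = 17
ES_C = 7; EF_C = 7+6 = 13
ES_D = 7; EF_D = 7+4 = 11
ES_E = max(EF_B=17, EF_D=11) = 17; EF_E = 17+5 = 22
ES_F = 13; EF_F = 13+9 = 22
ES_G = max(EF_D=11, EF_E=22) = 22; EF_G = 22+11 = 33
ES_H = max(EF_C=13, EF_F=22, EF_G=33) = 33; EF_H = 33+12 = 45
Expected project duration μ = 45 days. Critical path: A → B → E → G → H.

Variance along critical path = 4.000 + 9.000 + 0.111 + 1.000 + 4.000 = 18.111; σ = √18.111 = 4.256 days.
Z = (41 − 45) / 4.256 = -0.940
P(T ≤ 41) = Φ(-0.940) ≈ 0.174

0.174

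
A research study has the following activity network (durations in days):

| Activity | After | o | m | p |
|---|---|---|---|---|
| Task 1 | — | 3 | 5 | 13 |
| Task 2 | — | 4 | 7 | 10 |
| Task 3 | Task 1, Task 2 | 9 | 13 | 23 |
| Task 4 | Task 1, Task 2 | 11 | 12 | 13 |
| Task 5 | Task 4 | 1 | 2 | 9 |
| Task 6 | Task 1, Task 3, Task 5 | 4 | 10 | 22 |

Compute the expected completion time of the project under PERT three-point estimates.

te_Task 1 = (3 + 4·5 + 13)/6 = 36/6 = 6
te_Task 2 = (4 + 4·7 + 10)/6 = 42/6 = 7
te_Task 3 = (9 + 4·13 + 23)/6 = 84/6 = 14
te_Task 4 = (11 + 4·12 + 13)/6 = 72/6 = 12
te_Task 5 = (1 + 4·2 + 9)/6 = 18/6 = 3
te_Task 6 = (4 + 4·10 + 22)/6 = 66/6 = 11

Forward pass:
ES_Task 1 = 0; EF_Task 1 = 6
ES_Task 2 = 0; EF_Task 2 = 7
ES_Task 3 = max(EF_Task 1=6, EF_Task 2=7) = 7; EF_Task 3 = 7+14 = 21
ES_Task 4 = max(EF_Task 1=6, EF_Task 2=7) = 7; EF_Task 4 = 7+12 = 19
ES_Task 5 = 19; EF_Task 5 = 19+3 = 22
ES_Task 6 = max(EF_Task 1=6, EF_Task 3=21, EF_Task 5=22) = 22; EF_Task 6 = 22+11 = 33
Expected project duration μ = 33 days. Critical path: Task 2 → Task 4 → Task 5 → Task 6.

33 days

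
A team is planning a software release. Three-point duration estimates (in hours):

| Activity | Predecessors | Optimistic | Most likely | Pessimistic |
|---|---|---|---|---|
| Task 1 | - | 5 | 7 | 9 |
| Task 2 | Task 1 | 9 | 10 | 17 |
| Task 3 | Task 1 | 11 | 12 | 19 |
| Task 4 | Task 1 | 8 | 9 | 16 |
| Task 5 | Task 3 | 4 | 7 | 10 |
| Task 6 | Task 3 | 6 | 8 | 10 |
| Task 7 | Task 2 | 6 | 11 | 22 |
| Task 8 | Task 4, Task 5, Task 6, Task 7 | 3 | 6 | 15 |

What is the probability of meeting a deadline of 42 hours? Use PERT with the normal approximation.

0.915

te_Task 1 = (5 + 4·7 + 9)/6 = 42/6 = 7; σ²_Task 1 = ((9−5)/6)² = 0.444
te_Task 2 = (9 + 4·10 + 17)/6 = 66/6 = 11; σ²_Task 2 = ((17−9)/6)² = 1.778
te_Task 3 = (11 + 4·12 + 19)/6 = 78/6 = 13; σ²_Task 3 = ((19−11)/6)² = 1.778
te_Task 4 = (8 + 4·9 + 16)/6 = 60/6 = 10; σ²_Task 4 = ((16−8)/6)² = 1.778
te_Task 5 = (4 + 4·7 + 10)/6 = 42/6 = 7; σ²_Task 5 = ((10−4)/6)² = 1.000
te_Task 6 = (6 + 4·8 + 10)/6 = 48/6 = 8; σ²_Task 6 = ((10−6)/6)² = 0.444
te_Task 7 = (6 + 4·11 + 22)/6 = 72/6 = 12; σ²_Task 7 = ((22−6)/6)² = 7.111
te_Task 8 = (3 + 4·6 + 15)/6 = 42/6 = 7; σ²_Task 8 = ((15−3)/6)² = 4.000

Forward pass:
ES_Task 1 = 0; EF_Task 1 = 7
ES_Task 2 = 7; EF_Task 2 = 7+11 = 18
ES_Task 3 = 7; EF_Task 3 = 7+13 = 20
ES_Task 4 = 7; EF_Task 4 = 7+10 = 17
ES_Task 5 = 20; EF_Task 5 = 20+7 = 27
ES_Task 6 = 20; EF_Task 6 = 20+8 = 28
ES_Task 7 = 18; EF_Task 7 = 18+12 = 30
ES_Task 8 = max(EF_Task 4=17, EF_Task 5=27, EF_Task 6=28, EF_Task 7=30) = 30; EF_Task 8 = 30+7 = 37
Expected project duration μ = 37 hours. Critical path: Task 1 → Task 2 → Task 7 → Task 8.

Variance along critical path = 0.444 + 1.778 + 7.111 + 4.000 = 13.333; σ = √13.333 = 3.651 hours.
Z = (42 − 37) / 3.651 = 1.369
P(T ≤ 42) = Φ(1.369) ≈ 0.915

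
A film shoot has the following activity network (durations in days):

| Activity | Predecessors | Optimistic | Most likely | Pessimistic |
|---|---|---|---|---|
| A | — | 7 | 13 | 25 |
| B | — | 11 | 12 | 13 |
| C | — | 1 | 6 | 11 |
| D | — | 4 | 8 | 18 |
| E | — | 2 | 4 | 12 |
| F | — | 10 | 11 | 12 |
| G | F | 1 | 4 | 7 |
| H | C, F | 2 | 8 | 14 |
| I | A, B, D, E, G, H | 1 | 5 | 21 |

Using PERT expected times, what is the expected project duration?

26 days

te_A = (7 + 4·13 + 25)/6 = 84/6 = 14
te_B = (11 + 4·12 + 13)/6 = 72/6 = 12
te_C = (1 + 4·6 + 11)/6 = 36/6 = 6
te_D = (4 + 4·8 + 18)/6 = 54/6 = 9
te_E = (2 + 4·4 + 12)/6 = 30/6 = 5
te_F = (10 + 4·11 + 12)/6 = 66/6 = 11
te_G = (1 + 4·4 + 7)/6 = 24/6 = 4
te_H = (2 + 4·8 + 14)/6 = 48/6 = 8
te_I = (1 + 4·5 + 21)/6 = 42/6 = 7

Forward pass:
ES_A = 0; EF_A = 14
ES_B = 0; EF_B = 12
ES_C = 0; EF_C = 6
ES_D = 0; EF_D = 9
ES_E = 0; EF_E = 5
ES_F = 0; EF_F = 11
ES_G = 11; EF_G = 11+4 = 15
ES_H = max(EF_C=6, EF_F=11) = 11; EF_H = 11+8 = 19
ES_I = max(EF_A=14, EF_B=12, EF_D=9, EF_E=5, EF_G=15, EF_H=19) = 19; EF_I = 19+7 = 26
Expected project duration μ = 26 days. Critical path: F → H → I.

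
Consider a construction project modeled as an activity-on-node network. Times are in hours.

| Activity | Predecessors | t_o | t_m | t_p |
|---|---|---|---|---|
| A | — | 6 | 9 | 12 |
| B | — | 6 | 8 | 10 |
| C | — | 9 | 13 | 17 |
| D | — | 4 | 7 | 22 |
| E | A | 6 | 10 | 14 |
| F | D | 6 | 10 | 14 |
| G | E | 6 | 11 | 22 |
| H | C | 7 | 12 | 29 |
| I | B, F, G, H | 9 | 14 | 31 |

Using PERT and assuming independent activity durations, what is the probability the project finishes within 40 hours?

0.074

te_A = (6 + 4·9 + 12)/6 = 54/6 = 9; σ²_A = ((12−6)/6)² = 1.000
te_B = (6 + 4·8 + 10)/6 = 48/6 = 8; σ²_B = ((10−6)/6)² = 0.444
te_C = (9 + 4·13 + 17)/6 = 78/6 = 13; σ²_C = ((17−9)/6)² = 1.778
te_D = (4 + 4·7 + 22)/6 = 54/6 = 9; σ²_D = ((22−4)/6)² = 9.000
te_E = (6 + 4·10 + 14)/6 = 60/6 = 10; σ²_E = ((14−6)/6)² = 1.778
te_F = (6 + 4·10 + 14)/6 = 60/6 = 10; σ²_F = ((14−6)/6)² = 1.778
te_G = (6 + 4·11 + 22)/6 = 72/6 = 12; σ²_G = ((22−6)/6)² = 7.111
te_H = (7 + 4·12 + 29)/6 = 84/6 = 14; σ²_H = ((29−7)/6)² = 13.444
te_I = (9 + 4·14 + 31)/6 = 96/6 = 16; σ²_I = ((31−9)/6)² = 13.444

Forward pass:
ES_A = 0; EF_A = 9
ES_B = 0; EF_B = 8
ES_C = 0; EF_C = 13
ES_D = 0; EF_D = 9
ES_E = 9; EF_E = 9+10 = 19
ES_F = 9; EF_F = 9+10 = 19
ES_G = 19; EF_G = 19+12 = 31
ES_H = 13; EF_H = 13+14 = 27
ES_I = max(EF_B=8, EF_F=19, EF_G=31, EF_H=27) = 31; EF_I = 31+16 = 47
Expected project duration μ = 47 hours. Critical path: A → E → G → I.

Variance along critical path = 1.000 + 1.778 + 7.111 + 13.444 = 23.333; σ = √23.333 = 4.830 hours.
Z = (40 − 47) / 4.830 = -1.449
P(T ≤ 40) = Φ(-1.449) ≈ 0.074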